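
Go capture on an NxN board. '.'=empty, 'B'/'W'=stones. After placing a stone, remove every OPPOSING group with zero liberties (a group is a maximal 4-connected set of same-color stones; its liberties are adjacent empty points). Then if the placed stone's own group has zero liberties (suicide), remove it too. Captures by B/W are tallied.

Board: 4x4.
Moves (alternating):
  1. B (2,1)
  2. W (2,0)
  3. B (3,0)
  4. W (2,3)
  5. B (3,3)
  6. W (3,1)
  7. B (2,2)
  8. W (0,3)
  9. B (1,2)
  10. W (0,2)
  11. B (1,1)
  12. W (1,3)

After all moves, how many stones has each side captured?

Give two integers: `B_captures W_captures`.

Move 1: B@(2,1) -> caps B=0 W=0
Move 2: W@(2,0) -> caps B=0 W=0
Move 3: B@(3,0) -> caps B=0 W=0
Move 4: W@(2,3) -> caps B=0 W=0
Move 5: B@(3,3) -> caps B=0 W=0
Move 6: W@(3,1) -> caps B=0 W=1
Move 7: B@(2,2) -> caps B=0 W=1
Move 8: W@(0,3) -> caps B=0 W=1
Move 9: B@(1,2) -> caps B=0 W=1
Move 10: W@(0,2) -> caps B=0 W=1
Move 11: B@(1,1) -> caps B=0 W=1
Move 12: W@(1,3) -> caps B=0 W=1

Answer: 0 1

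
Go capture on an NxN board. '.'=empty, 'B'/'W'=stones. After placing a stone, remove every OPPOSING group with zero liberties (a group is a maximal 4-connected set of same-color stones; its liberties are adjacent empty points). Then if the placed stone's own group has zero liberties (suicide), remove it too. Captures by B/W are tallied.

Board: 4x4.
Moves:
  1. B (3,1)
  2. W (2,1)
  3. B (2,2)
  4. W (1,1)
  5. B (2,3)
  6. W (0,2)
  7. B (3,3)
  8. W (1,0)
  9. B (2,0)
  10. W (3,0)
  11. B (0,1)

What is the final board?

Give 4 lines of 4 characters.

Move 1: B@(3,1) -> caps B=0 W=0
Move 2: W@(2,1) -> caps B=0 W=0
Move 3: B@(2,2) -> caps B=0 W=0
Move 4: W@(1,1) -> caps B=0 W=0
Move 5: B@(2,3) -> caps B=0 W=0
Move 6: W@(0,2) -> caps B=0 W=0
Move 7: B@(3,3) -> caps B=0 W=0
Move 8: W@(1,0) -> caps B=0 W=0
Move 9: B@(2,0) -> caps B=0 W=0
Move 10: W@(3,0) -> caps B=0 W=1
Move 11: B@(0,1) -> caps B=0 W=1

Answer: .BW.
WW..
.WBB
WB.B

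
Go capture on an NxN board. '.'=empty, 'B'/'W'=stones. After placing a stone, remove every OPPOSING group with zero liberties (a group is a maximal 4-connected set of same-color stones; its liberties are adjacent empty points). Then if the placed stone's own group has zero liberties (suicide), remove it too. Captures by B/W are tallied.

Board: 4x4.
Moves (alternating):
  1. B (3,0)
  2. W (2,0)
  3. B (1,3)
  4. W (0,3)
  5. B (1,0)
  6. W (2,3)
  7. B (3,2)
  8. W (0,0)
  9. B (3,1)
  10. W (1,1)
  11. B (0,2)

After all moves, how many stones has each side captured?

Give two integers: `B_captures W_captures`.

Answer: 1 1

Derivation:
Move 1: B@(3,0) -> caps B=0 W=0
Move 2: W@(2,0) -> caps B=0 W=0
Move 3: B@(1,3) -> caps B=0 W=0
Move 4: W@(0,3) -> caps B=0 W=0
Move 5: B@(1,0) -> caps B=0 W=0
Move 6: W@(2,3) -> caps B=0 W=0
Move 7: B@(3,2) -> caps B=0 W=0
Move 8: W@(0,0) -> caps B=0 W=0
Move 9: B@(3,1) -> caps B=0 W=0
Move 10: W@(1,1) -> caps B=0 W=1
Move 11: B@(0,2) -> caps B=1 W=1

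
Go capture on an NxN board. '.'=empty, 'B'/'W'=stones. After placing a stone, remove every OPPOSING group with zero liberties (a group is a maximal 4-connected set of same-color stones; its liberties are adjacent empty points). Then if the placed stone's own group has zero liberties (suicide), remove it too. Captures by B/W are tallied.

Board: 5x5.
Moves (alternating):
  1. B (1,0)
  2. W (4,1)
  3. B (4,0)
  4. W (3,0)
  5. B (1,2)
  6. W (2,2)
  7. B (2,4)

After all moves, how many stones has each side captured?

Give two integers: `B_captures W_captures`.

Move 1: B@(1,0) -> caps B=0 W=0
Move 2: W@(4,1) -> caps B=0 W=0
Move 3: B@(4,0) -> caps B=0 W=0
Move 4: W@(3,0) -> caps B=0 W=1
Move 5: B@(1,2) -> caps B=0 W=1
Move 6: W@(2,2) -> caps B=0 W=1
Move 7: B@(2,4) -> caps B=0 W=1

Answer: 0 1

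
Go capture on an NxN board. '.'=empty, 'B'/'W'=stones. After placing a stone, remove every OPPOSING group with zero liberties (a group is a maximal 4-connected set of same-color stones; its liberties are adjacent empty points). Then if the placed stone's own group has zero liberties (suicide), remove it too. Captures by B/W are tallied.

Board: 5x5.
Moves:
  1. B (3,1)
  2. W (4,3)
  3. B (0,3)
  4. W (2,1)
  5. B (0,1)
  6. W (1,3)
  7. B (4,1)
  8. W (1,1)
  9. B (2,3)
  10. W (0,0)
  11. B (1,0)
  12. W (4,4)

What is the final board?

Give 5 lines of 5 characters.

Move 1: B@(3,1) -> caps B=0 W=0
Move 2: W@(4,3) -> caps B=0 W=0
Move 3: B@(0,3) -> caps B=0 W=0
Move 4: W@(2,1) -> caps B=0 W=0
Move 5: B@(0,1) -> caps B=0 W=0
Move 6: W@(1,3) -> caps B=0 W=0
Move 7: B@(4,1) -> caps B=0 W=0
Move 8: W@(1,1) -> caps B=0 W=0
Move 9: B@(2,3) -> caps B=0 W=0
Move 10: W@(0,0) -> caps B=0 W=0
Move 11: B@(1,0) -> caps B=1 W=0
Move 12: W@(4,4) -> caps B=1 W=0

Answer: .B.B.
BW.W.
.W.B.
.B...
.B.WW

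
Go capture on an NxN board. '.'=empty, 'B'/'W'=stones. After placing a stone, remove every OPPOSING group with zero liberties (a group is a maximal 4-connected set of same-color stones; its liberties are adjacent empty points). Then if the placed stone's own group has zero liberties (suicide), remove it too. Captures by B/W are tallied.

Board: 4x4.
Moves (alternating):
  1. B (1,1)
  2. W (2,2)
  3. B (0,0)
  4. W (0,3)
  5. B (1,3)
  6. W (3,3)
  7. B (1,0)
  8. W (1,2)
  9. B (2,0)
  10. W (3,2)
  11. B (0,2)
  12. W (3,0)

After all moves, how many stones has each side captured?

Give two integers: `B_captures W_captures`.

Move 1: B@(1,1) -> caps B=0 W=0
Move 2: W@(2,2) -> caps B=0 W=0
Move 3: B@(0,0) -> caps B=0 W=0
Move 4: W@(0,3) -> caps B=0 W=0
Move 5: B@(1,3) -> caps B=0 W=0
Move 6: W@(3,3) -> caps B=0 W=0
Move 7: B@(1,0) -> caps B=0 W=0
Move 8: W@(1,2) -> caps B=0 W=0
Move 9: B@(2,0) -> caps B=0 W=0
Move 10: W@(3,2) -> caps B=0 W=0
Move 11: B@(0,2) -> caps B=1 W=0
Move 12: W@(3,0) -> caps B=1 W=0

Answer: 1 0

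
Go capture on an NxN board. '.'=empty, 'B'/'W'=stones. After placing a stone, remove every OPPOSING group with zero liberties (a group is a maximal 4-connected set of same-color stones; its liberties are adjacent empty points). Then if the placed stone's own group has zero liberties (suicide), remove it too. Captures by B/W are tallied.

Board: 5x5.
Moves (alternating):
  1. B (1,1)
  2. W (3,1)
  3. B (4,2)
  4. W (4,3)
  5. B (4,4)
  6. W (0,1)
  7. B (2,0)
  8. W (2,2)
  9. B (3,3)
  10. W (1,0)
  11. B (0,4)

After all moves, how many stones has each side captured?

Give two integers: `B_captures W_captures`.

Move 1: B@(1,1) -> caps B=0 W=0
Move 2: W@(3,1) -> caps B=0 W=0
Move 3: B@(4,2) -> caps B=0 W=0
Move 4: W@(4,3) -> caps B=0 W=0
Move 5: B@(4,4) -> caps B=0 W=0
Move 6: W@(0,1) -> caps B=0 W=0
Move 7: B@(2,0) -> caps B=0 W=0
Move 8: W@(2,2) -> caps B=0 W=0
Move 9: B@(3,3) -> caps B=1 W=0
Move 10: W@(1,0) -> caps B=1 W=0
Move 11: B@(0,4) -> caps B=1 W=0

Answer: 1 0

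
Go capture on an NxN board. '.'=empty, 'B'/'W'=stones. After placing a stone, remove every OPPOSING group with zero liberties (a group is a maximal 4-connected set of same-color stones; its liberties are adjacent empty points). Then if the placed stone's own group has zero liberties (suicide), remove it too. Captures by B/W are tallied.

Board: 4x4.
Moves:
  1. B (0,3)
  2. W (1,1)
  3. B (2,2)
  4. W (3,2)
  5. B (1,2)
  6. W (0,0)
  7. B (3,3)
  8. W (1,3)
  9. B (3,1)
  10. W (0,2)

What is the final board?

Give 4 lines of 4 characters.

Answer: W.W.
.WBW
..B.
.B.B

Derivation:
Move 1: B@(0,3) -> caps B=0 W=0
Move 2: W@(1,1) -> caps B=0 W=0
Move 3: B@(2,2) -> caps B=0 W=0
Move 4: W@(3,2) -> caps B=0 W=0
Move 5: B@(1,2) -> caps B=0 W=0
Move 6: W@(0,0) -> caps B=0 W=0
Move 7: B@(3,3) -> caps B=0 W=0
Move 8: W@(1,3) -> caps B=0 W=0
Move 9: B@(3,1) -> caps B=1 W=0
Move 10: W@(0,2) -> caps B=1 W=1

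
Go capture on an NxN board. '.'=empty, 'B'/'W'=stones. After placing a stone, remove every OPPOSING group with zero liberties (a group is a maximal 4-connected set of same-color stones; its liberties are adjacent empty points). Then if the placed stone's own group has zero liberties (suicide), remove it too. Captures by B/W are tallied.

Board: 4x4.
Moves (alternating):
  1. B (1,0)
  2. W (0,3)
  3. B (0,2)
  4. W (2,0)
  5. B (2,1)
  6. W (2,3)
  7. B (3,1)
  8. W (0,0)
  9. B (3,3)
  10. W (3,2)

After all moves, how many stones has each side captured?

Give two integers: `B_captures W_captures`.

Move 1: B@(1,0) -> caps B=0 W=0
Move 2: W@(0,3) -> caps B=0 W=0
Move 3: B@(0,2) -> caps B=0 W=0
Move 4: W@(2,0) -> caps B=0 W=0
Move 5: B@(2,1) -> caps B=0 W=0
Move 6: W@(2,3) -> caps B=0 W=0
Move 7: B@(3,1) -> caps B=0 W=0
Move 8: W@(0,0) -> caps B=0 W=0
Move 9: B@(3,3) -> caps B=0 W=0
Move 10: W@(3,2) -> caps B=0 W=1

Answer: 0 1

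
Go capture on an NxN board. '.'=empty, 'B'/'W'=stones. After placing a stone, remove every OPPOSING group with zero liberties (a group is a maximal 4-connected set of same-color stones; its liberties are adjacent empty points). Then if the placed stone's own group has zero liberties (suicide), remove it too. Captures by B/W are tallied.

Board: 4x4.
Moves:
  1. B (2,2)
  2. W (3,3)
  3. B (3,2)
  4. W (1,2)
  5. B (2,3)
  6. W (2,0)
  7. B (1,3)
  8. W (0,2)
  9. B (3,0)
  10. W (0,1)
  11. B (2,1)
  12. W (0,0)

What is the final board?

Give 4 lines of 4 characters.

Move 1: B@(2,2) -> caps B=0 W=0
Move 2: W@(3,3) -> caps B=0 W=0
Move 3: B@(3,2) -> caps B=0 W=0
Move 4: W@(1,2) -> caps B=0 W=0
Move 5: B@(2,3) -> caps B=1 W=0
Move 6: W@(2,0) -> caps B=1 W=0
Move 7: B@(1,3) -> caps B=1 W=0
Move 8: W@(0,2) -> caps B=1 W=0
Move 9: B@(3,0) -> caps B=1 W=0
Move 10: W@(0,1) -> caps B=1 W=0
Move 11: B@(2,1) -> caps B=1 W=0
Move 12: W@(0,0) -> caps B=1 W=0

Answer: WWW.
..WB
WBBB
B.B.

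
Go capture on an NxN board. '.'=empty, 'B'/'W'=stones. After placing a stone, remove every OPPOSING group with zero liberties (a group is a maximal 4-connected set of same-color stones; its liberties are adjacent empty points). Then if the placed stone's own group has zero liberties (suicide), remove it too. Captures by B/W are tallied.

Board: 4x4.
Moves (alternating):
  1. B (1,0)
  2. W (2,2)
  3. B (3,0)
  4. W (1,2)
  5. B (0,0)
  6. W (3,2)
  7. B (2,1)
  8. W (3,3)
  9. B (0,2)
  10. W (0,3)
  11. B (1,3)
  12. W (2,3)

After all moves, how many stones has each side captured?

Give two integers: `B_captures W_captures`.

Answer: 1 0

Derivation:
Move 1: B@(1,0) -> caps B=0 W=0
Move 2: W@(2,2) -> caps B=0 W=0
Move 3: B@(3,0) -> caps B=0 W=0
Move 4: W@(1,2) -> caps B=0 W=0
Move 5: B@(0,0) -> caps B=0 W=0
Move 6: W@(3,2) -> caps B=0 W=0
Move 7: B@(2,1) -> caps B=0 W=0
Move 8: W@(3,3) -> caps B=0 W=0
Move 9: B@(0,2) -> caps B=0 W=0
Move 10: W@(0,3) -> caps B=0 W=0
Move 11: B@(1,3) -> caps B=1 W=0
Move 12: W@(2,3) -> caps B=1 W=0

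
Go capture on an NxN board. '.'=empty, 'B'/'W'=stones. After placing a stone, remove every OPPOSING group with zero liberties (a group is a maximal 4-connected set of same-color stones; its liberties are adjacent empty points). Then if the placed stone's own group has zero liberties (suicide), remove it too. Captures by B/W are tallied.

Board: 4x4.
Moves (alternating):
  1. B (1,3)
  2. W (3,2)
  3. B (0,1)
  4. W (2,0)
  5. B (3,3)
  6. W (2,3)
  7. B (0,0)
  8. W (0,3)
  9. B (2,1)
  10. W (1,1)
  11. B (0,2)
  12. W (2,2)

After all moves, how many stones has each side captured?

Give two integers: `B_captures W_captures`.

Answer: 1 1

Derivation:
Move 1: B@(1,3) -> caps B=0 W=0
Move 2: W@(3,2) -> caps B=0 W=0
Move 3: B@(0,1) -> caps B=0 W=0
Move 4: W@(2,0) -> caps B=0 W=0
Move 5: B@(3,3) -> caps B=0 W=0
Move 6: W@(2,3) -> caps B=0 W=1
Move 7: B@(0,0) -> caps B=0 W=1
Move 8: W@(0,3) -> caps B=0 W=1
Move 9: B@(2,1) -> caps B=0 W=1
Move 10: W@(1,1) -> caps B=0 W=1
Move 11: B@(0,2) -> caps B=1 W=1
Move 12: W@(2,2) -> caps B=1 W=1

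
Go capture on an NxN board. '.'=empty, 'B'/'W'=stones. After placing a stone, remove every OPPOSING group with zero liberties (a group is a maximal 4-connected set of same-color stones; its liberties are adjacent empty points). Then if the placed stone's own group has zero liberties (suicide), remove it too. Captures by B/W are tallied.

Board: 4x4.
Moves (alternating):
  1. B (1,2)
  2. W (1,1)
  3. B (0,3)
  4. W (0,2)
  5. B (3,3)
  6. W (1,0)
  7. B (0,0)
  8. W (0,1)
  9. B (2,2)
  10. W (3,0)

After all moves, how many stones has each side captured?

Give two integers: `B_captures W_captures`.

Answer: 0 1

Derivation:
Move 1: B@(1,2) -> caps B=0 W=0
Move 2: W@(1,1) -> caps B=0 W=0
Move 3: B@(0,3) -> caps B=0 W=0
Move 4: W@(0,2) -> caps B=0 W=0
Move 5: B@(3,3) -> caps B=0 W=0
Move 6: W@(1,0) -> caps B=0 W=0
Move 7: B@(0,0) -> caps B=0 W=0
Move 8: W@(0,1) -> caps B=0 W=1
Move 9: B@(2,2) -> caps B=0 W=1
Move 10: W@(3,0) -> caps B=0 W=1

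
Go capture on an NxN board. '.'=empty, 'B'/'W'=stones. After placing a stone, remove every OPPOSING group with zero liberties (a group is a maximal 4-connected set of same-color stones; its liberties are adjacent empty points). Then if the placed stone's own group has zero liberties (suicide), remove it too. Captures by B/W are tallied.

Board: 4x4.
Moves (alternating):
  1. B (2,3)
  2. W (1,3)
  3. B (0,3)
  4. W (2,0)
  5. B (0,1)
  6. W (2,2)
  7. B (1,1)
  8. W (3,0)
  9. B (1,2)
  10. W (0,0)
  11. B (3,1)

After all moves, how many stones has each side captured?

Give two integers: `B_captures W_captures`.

Answer: 1 0

Derivation:
Move 1: B@(2,3) -> caps B=0 W=0
Move 2: W@(1,3) -> caps B=0 W=0
Move 3: B@(0,3) -> caps B=0 W=0
Move 4: W@(2,0) -> caps B=0 W=0
Move 5: B@(0,1) -> caps B=0 W=0
Move 6: W@(2,2) -> caps B=0 W=0
Move 7: B@(1,1) -> caps B=0 W=0
Move 8: W@(3,0) -> caps B=0 W=0
Move 9: B@(1,2) -> caps B=1 W=0
Move 10: W@(0,0) -> caps B=1 W=0
Move 11: B@(3,1) -> caps B=1 W=0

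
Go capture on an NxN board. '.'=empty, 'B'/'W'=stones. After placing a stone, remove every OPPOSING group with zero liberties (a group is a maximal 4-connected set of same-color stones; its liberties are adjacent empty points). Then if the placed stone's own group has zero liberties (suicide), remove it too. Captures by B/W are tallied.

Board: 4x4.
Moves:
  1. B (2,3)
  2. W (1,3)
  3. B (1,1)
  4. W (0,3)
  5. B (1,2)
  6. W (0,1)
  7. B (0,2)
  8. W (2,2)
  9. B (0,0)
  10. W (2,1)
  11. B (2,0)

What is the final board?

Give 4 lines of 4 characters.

Answer: B.B.
.BB.
BWWB
....

Derivation:
Move 1: B@(2,3) -> caps B=0 W=0
Move 2: W@(1,3) -> caps B=0 W=0
Move 3: B@(1,1) -> caps B=0 W=0
Move 4: W@(0,3) -> caps B=0 W=0
Move 5: B@(1,2) -> caps B=0 W=0
Move 6: W@(0,1) -> caps B=0 W=0
Move 7: B@(0,2) -> caps B=2 W=0
Move 8: W@(2,2) -> caps B=2 W=0
Move 9: B@(0,0) -> caps B=3 W=0
Move 10: W@(2,1) -> caps B=3 W=0
Move 11: B@(2,0) -> caps B=3 W=0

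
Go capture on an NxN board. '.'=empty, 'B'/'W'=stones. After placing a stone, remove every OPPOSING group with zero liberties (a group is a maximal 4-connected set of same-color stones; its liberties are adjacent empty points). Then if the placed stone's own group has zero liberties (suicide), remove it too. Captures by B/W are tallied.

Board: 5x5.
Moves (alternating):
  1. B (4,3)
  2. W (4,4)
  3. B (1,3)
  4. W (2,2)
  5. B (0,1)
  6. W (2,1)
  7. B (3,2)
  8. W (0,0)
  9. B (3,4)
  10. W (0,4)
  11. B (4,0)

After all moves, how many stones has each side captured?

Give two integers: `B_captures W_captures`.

Answer: 1 0

Derivation:
Move 1: B@(4,3) -> caps B=0 W=0
Move 2: W@(4,4) -> caps B=0 W=0
Move 3: B@(1,3) -> caps B=0 W=0
Move 4: W@(2,2) -> caps B=0 W=0
Move 5: B@(0,1) -> caps B=0 W=0
Move 6: W@(2,1) -> caps B=0 W=0
Move 7: B@(3,2) -> caps B=0 W=0
Move 8: W@(0,0) -> caps B=0 W=0
Move 9: B@(3,4) -> caps B=1 W=0
Move 10: W@(0,4) -> caps B=1 W=0
Move 11: B@(4,0) -> caps B=1 W=0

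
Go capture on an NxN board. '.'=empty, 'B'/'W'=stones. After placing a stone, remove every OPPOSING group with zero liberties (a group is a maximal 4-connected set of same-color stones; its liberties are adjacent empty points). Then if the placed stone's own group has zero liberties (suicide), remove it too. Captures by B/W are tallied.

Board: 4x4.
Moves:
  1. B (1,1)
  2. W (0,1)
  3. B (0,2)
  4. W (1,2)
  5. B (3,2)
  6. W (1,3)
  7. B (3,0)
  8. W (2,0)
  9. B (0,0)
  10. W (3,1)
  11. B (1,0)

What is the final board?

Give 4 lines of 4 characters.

Answer: B.B.
BBWW
W...
.WB.

Derivation:
Move 1: B@(1,1) -> caps B=0 W=0
Move 2: W@(0,1) -> caps B=0 W=0
Move 3: B@(0,2) -> caps B=0 W=0
Move 4: W@(1,2) -> caps B=0 W=0
Move 5: B@(3,2) -> caps B=0 W=0
Move 6: W@(1,3) -> caps B=0 W=0
Move 7: B@(3,0) -> caps B=0 W=0
Move 8: W@(2,0) -> caps B=0 W=0
Move 9: B@(0,0) -> caps B=1 W=0
Move 10: W@(3,1) -> caps B=1 W=1
Move 11: B@(1,0) -> caps B=1 W=1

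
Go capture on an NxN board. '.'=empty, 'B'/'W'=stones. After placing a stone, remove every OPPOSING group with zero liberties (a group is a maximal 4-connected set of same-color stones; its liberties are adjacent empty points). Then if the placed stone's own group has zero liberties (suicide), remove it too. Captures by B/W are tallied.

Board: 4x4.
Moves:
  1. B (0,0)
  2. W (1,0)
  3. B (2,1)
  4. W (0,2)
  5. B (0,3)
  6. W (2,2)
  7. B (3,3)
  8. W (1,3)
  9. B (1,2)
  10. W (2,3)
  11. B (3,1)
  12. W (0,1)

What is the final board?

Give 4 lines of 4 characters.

Answer: .WW.
W.BW
.BWW
.B.B

Derivation:
Move 1: B@(0,0) -> caps B=0 W=0
Move 2: W@(1,0) -> caps B=0 W=0
Move 3: B@(2,1) -> caps B=0 W=0
Move 4: W@(0,2) -> caps B=0 W=0
Move 5: B@(0,3) -> caps B=0 W=0
Move 6: W@(2,2) -> caps B=0 W=0
Move 7: B@(3,3) -> caps B=0 W=0
Move 8: W@(1,3) -> caps B=0 W=1
Move 9: B@(1,2) -> caps B=0 W=1
Move 10: W@(2,3) -> caps B=0 W=1
Move 11: B@(3,1) -> caps B=0 W=1
Move 12: W@(0,1) -> caps B=0 W=2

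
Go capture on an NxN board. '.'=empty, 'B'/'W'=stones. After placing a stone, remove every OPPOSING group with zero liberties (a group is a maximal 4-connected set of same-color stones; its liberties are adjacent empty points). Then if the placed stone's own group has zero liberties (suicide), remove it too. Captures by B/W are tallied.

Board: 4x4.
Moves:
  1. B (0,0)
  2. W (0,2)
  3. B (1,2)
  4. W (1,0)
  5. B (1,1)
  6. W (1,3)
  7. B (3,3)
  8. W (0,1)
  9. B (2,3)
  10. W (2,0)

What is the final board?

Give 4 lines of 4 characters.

Move 1: B@(0,0) -> caps B=0 W=0
Move 2: W@(0,2) -> caps B=0 W=0
Move 3: B@(1,2) -> caps B=0 W=0
Move 4: W@(1,0) -> caps B=0 W=0
Move 5: B@(1,1) -> caps B=0 W=0
Move 6: W@(1,3) -> caps B=0 W=0
Move 7: B@(3,3) -> caps B=0 W=0
Move 8: W@(0,1) -> caps B=0 W=1
Move 9: B@(2,3) -> caps B=0 W=1
Move 10: W@(2,0) -> caps B=0 W=1

Answer: .WW.
WBBW
W..B
...B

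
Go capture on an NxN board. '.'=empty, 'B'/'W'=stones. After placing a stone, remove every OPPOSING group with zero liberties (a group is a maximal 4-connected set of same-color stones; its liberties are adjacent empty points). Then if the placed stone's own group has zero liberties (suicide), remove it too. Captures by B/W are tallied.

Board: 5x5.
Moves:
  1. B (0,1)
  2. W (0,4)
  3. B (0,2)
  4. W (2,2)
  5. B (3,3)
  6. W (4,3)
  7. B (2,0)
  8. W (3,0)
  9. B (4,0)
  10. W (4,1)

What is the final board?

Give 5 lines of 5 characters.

Move 1: B@(0,1) -> caps B=0 W=0
Move 2: W@(0,4) -> caps B=0 W=0
Move 3: B@(0,2) -> caps B=0 W=0
Move 4: W@(2,2) -> caps B=0 W=0
Move 5: B@(3,3) -> caps B=0 W=0
Move 6: W@(4,3) -> caps B=0 W=0
Move 7: B@(2,0) -> caps B=0 W=0
Move 8: W@(3,0) -> caps B=0 W=0
Move 9: B@(4,0) -> caps B=0 W=0
Move 10: W@(4,1) -> caps B=0 W=1

Answer: .BB.W
.....
B.W..
W..B.
.W.W.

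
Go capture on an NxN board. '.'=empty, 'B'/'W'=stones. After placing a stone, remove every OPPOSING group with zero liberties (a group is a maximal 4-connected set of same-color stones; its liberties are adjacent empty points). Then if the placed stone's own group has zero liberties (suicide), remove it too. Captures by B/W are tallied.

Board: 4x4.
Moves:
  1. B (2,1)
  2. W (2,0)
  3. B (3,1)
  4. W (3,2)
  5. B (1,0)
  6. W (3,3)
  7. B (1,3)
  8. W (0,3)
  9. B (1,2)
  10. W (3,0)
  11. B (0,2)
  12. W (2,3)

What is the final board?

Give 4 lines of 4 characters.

Move 1: B@(2,1) -> caps B=0 W=0
Move 2: W@(2,0) -> caps B=0 W=0
Move 3: B@(3,1) -> caps B=0 W=0
Move 4: W@(3,2) -> caps B=0 W=0
Move 5: B@(1,0) -> caps B=0 W=0
Move 6: W@(3,3) -> caps B=0 W=0
Move 7: B@(1,3) -> caps B=0 W=0
Move 8: W@(0,3) -> caps B=0 W=0
Move 9: B@(1,2) -> caps B=0 W=0
Move 10: W@(3,0) -> caps B=0 W=0
Move 11: B@(0,2) -> caps B=1 W=0
Move 12: W@(2,3) -> caps B=1 W=0

Answer: ..B.
B.BB
.B.W
.BWW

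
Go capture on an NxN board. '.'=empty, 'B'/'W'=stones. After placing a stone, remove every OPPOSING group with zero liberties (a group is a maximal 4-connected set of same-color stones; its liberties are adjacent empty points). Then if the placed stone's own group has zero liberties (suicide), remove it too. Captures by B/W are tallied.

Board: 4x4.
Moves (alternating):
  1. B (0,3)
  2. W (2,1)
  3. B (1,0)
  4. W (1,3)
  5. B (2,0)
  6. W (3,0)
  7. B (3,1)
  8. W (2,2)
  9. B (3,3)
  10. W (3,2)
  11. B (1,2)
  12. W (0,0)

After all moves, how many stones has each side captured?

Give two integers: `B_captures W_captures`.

Move 1: B@(0,3) -> caps B=0 W=0
Move 2: W@(2,1) -> caps B=0 W=0
Move 3: B@(1,0) -> caps B=0 W=0
Move 4: W@(1,3) -> caps B=0 W=0
Move 5: B@(2,0) -> caps B=0 W=0
Move 6: W@(3,0) -> caps B=0 W=0
Move 7: B@(3,1) -> caps B=1 W=0
Move 8: W@(2,2) -> caps B=1 W=0
Move 9: B@(3,3) -> caps B=1 W=0
Move 10: W@(3,2) -> caps B=1 W=0
Move 11: B@(1,2) -> caps B=1 W=0
Move 12: W@(0,0) -> caps B=1 W=0

Answer: 1 0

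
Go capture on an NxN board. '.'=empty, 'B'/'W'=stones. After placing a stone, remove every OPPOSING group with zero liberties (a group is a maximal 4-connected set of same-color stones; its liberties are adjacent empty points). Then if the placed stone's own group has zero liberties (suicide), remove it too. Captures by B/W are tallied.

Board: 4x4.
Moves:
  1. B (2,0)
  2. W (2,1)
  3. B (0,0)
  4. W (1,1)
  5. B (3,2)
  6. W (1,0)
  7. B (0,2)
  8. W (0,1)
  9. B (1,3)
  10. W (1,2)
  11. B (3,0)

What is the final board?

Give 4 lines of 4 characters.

Move 1: B@(2,0) -> caps B=0 W=0
Move 2: W@(2,1) -> caps B=0 W=0
Move 3: B@(0,0) -> caps B=0 W=0
Move 4: W@(1,1) -> caps B=0 W=0
Move 5: B@(3,2) -> caps B=0 W=0
Move 6: W@(1,0) -> caps B=0 W=0
Move 7: B@(0,2) -> caps B=0 W=0
Move 8: W@(0,1) -> caps B=0 W=1
Move 9: B@(1,3) -> caps B=0 W=1
Move 10: W@(1,2) -> caps B=0 W=1
Move 11: B@(3,0) -> caps B=0 W=1

Answer: .WB.
WWWB
BW..
B.B.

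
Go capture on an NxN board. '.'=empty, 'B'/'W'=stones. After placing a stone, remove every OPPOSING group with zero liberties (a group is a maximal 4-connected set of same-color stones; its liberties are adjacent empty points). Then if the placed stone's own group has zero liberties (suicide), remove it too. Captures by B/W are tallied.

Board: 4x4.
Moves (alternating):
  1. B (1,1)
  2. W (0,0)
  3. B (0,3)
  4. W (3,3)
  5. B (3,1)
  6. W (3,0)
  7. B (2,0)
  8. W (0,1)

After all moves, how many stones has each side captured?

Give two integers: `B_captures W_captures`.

Answer: 1 0

Derivation:
Move 1: B@(1,1) -> caps B=0 W=0
Move 2: W@(0,0) -> caps B=0 W=0
Move 3: B@(0,3) -> caps B=0 W=0
Move 4: W@(3,3) -> caps B=0 W=0
Move 5: B@(3,1) -> caps B=0 W=0
Move 6: W@(3,0) -> caps B=0 W=0
Move 7: B@(2,0) -> caps B=1 W=0
Move 8: W@(0,1) -> caps B=1 W=0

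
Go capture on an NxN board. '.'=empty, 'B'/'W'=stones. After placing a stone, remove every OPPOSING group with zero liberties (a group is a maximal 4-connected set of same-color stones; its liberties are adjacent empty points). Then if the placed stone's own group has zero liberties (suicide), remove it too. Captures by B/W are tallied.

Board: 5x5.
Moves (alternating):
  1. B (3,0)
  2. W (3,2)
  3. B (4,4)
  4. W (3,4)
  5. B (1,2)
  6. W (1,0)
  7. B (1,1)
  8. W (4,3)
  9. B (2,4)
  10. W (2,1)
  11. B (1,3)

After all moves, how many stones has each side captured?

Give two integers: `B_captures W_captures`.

Answer: 0 1

Derivation:
Move 1: B@(3,0) -> caps B=0 W=0
Move 2: W@(3,2) -> caps B=0 W=0
Move 3: B@(4,4) -> caps B=0 W=0
Move 4: W@(3,4) -> caps B=0 W=0
Move 5: B@(1,2) -> caps B=0 W=0
Move 6: W@(1,0) -> caps B=0 W=0
Move 7: B@(1,1) -> caps B=0 W=0
Move 8: W@(4,3) -> caps B=0 W=1
Move 9: B@(2,4) -> caps B=0 W=1
Move 10: W@(2,1) -> caps B=0 W=1
Move 11: B@(1,3) -> caps B=0 W=1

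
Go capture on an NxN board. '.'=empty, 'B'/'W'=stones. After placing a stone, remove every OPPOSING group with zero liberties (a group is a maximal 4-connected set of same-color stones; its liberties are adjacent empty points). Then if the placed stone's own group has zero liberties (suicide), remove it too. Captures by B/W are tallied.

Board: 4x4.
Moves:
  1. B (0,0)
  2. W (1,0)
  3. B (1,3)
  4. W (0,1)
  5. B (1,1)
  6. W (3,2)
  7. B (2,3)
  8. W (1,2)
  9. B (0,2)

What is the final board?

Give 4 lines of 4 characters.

Answer: .WB.
WBWB
...B
..W.

Derivation:
Move 1: B@(0,0) -> caps B=0 W=0
Move 2: W@(1,0) -> caps B=0 W=0
Move 3: B@(1,3) -> caps B=0 W=0
Move 4: W@(0,1) -> caps B=0 W=1
Move 5: B@(1,1) -> caps B=0 W=1
Move 6: W@(3,2) -> caps B=0 W=1
Move 7: B@(2,3) -> caps B=0 W=1
Move 8: W@(1,2) -> caps B=0 W=1
Move 9: B@(0,2) -> caps B=0 W=1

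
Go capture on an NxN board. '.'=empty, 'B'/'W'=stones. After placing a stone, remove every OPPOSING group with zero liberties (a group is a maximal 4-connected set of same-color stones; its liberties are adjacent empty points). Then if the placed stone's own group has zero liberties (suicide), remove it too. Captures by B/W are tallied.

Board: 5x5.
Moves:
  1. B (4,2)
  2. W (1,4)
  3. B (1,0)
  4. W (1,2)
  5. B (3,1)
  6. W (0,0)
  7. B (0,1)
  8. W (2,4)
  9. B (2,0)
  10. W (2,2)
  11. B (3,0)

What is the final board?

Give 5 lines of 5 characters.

Answer: .B...
B.W.W
B.W.W
BB...
..B..

Derivation:
Move 1: B@(4,2) -> caps B=0 W=0
Move 2: W@(1,4) -> caps B=0 W=0
Move 3: B@(1,0) -> caps B=0 W=0
Move 4: W@(1,2) -> caps B=0 W=0
Move 5: B@(3,1) -> caps B=0 W=0
Move 6: W@(0,0) -> caps B=0 W=0
Move 7: B@(0,1) -> caps B=1 W=0
Move 8: W@(2,4) -> caps B=1 W=0
Move 9: B@(2,0) -> caps B=1 W=0
Move 10: W@(2,2) -> caps B=1 W=0
Move 11: B@(3,0) -> caps B=1 W=0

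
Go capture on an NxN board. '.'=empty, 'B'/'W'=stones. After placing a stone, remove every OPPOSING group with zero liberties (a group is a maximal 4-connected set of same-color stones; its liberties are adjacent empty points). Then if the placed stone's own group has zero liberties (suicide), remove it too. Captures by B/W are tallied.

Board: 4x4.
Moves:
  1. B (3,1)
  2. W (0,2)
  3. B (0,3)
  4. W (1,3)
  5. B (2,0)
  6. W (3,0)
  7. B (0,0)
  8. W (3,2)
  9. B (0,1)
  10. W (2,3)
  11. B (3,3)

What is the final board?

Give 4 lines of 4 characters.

Move 1: B@(3,1) -> caps B=0 W=0
Move 2: W@(0,2) -> caps B=0 W=0
Move 3: B@(0,3) -> caps B=0 W=0
Move 4: W@(1,3) -> caps B=0 W=1
Move 5: B@(2,0) -> caps B=0 W=1
Move 6: W@(3,0) -> caps B=0 W=1
Move 7: B@(0,0) -> caps B=0 W=1
Move 8: W@(3,2) -> caps B=0 W=1
Move 9: B@(0,1) -> caps B=0 W=1
Move 10: W@(2,3) -> caps B=0 W=1
Move 11: B@(3,3) -> caps B=0 W=1

Answer: BBW.
...W
B..W
.BW.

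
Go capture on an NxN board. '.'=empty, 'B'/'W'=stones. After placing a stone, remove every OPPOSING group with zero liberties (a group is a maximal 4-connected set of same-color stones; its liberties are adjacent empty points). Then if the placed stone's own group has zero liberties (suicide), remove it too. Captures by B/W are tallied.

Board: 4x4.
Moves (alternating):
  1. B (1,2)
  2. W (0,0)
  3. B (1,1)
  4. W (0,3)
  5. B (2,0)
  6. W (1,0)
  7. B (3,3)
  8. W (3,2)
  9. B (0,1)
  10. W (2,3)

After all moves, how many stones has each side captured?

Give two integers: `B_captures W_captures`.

Answer: 2 1

Derivation:
Move 1: B@(1,2) -> caps B=0 W=0
Move 2: W@(0,0) -> caps B=0 W=0
Move 3: B@(1,1) -> caps B=0 W=0
Move 4: W@(0,3) -> caps B=0 W=0
Move 5: B@(2,0) -> caps B=0 W=0
Move 6: W@(1,0) -> caps B=0 W=0
Move 7: B@(3,3) -> caps B=0 W=0
Move 8: W@(3,2) -> caps B=0 W=0
Move 9: B@(0,1) -> caps B=2 W=0
Move 10: W@(2,3) -> caps B=2 W=1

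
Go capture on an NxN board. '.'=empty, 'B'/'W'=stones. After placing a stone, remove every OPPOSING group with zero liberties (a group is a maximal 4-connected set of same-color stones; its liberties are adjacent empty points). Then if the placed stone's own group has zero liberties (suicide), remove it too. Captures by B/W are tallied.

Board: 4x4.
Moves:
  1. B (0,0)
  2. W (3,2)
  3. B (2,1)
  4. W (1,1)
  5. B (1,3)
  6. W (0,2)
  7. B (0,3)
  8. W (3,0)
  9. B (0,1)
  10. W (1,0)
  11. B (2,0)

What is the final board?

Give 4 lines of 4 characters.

Answer: ..WB
WW.B
BB..
W.W.

Derivation:
Move 1: B@(0,0) -> caps B=0 W=0
Move 2: W@(3,2) -> caps B=0 W=0
Move 3: B@(2,1) -> caps B=0 W=0
Move 4: W@(1,1) -> caps B=0 W=0
Move 5: B@(1,3) -> caps B=0 W=0
Move 6: W@(0,2) -> caps B=0 W=0
Move 7: B@(0,3) -> caps B=0 W=0
Move 8: W@(3,0) -> caps B=0 W=0
Move 9: B@(0,1) -> caps B=0 W=0
Move 10: W@(1,0) -> caps B=0 W=2
Move 11: B@(2,0) -> caps B=0 W=2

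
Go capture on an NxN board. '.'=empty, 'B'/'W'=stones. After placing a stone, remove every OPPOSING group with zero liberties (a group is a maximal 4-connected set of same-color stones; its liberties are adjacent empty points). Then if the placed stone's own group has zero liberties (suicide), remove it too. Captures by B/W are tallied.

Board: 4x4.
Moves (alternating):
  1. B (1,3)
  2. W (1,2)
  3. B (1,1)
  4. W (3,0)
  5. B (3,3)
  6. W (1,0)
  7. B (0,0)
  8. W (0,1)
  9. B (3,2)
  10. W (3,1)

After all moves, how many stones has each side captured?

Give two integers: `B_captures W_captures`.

Answer: 0 1

Derivation:
Move 1: B@(1,3) -> caps B=0 W=0
Move 2: W@(1,2) -> caps B=0 W=0
Move 3: B@(1,1) -> caps B=0 W=0
Move 4: W@(3,0) -> caps B=0 W=0
Move 5: B@(3,3) -> caps B=0 W=0
Move 6: W@(1,0) -> caps B=0 W=0
Move 7: B@(0,0) -> caps B=0 W=0
Move 8: W@(0,1) -> caps B=0 W=1
Move 9: B@(3,2) -> caps B=0 W=1
Move 10: W@(3,1) -> caps B=0 W=1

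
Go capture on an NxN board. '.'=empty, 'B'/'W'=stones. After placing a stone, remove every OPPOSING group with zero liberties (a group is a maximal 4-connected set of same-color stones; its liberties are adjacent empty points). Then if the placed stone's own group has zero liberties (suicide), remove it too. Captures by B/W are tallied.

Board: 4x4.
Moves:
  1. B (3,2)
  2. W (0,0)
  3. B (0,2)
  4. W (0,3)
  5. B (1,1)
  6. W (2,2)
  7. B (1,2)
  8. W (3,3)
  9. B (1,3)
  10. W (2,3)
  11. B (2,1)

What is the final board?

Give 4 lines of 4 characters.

Answer: W.B.
.BBB
.B..
..B.

Derivation:
Move 1: B@(3,2) -> caps B=0 W=0
Move 2: W@(0,0) -> caps B=0 W=0
Move 3: B@(0,2) -> caps B=0 W=0
Move 4: W@(0,3) -> caps B=0 W=0
Move 5: B@(1,1) -> caps B=0 W=0
Move 6: W@(2,2) -> caps B=0 W=0
Move 7: B@(1,2) -> caps B=0 W=0
Move 8: W@(3,3) -> caps B=0 W=0
Move 9: B@(1,3) -> caps B=1 W=0
Move 10: W@(2,3) -> caps B=1 W=0
Move 11: B@(2,1) -> caps B=4 W=0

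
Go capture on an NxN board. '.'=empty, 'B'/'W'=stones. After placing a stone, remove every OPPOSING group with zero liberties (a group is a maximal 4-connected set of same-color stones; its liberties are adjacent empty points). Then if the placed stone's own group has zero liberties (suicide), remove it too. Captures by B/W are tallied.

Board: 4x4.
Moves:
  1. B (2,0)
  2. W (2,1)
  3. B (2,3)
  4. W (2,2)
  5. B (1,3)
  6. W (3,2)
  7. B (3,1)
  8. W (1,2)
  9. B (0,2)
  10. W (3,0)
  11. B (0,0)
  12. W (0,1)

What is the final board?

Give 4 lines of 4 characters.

Answer: BWB.
..WB
BWWB
W.W.

Derivation:
Move 1: B@(2,0) -> caps B=0 W=0
Move 2: W@(2,1) -> caps B=0 W=0
Move 3: B@(2,3) -> caps B=0 W=0
Move 4: W@(2,2) -> caps B=0 W=0
Move 5: B@(1,3) -> caps B=0 W=0
Move 6: W@(3,2) -> caps B=0 W=0
Move 7: B@(3,1) -> caps B=0 W=0
Move 8: W@(1,2) -> caps B=0 W=0
Move 9: B@(0,2) -> caps B=0 W=0
Move 10: W@(3,0) -> caps B=0 W=1
Move 11: B@(0,0) -> caps B=0 W=1
Move 12: W@(0,1) -> caps B=0 W=1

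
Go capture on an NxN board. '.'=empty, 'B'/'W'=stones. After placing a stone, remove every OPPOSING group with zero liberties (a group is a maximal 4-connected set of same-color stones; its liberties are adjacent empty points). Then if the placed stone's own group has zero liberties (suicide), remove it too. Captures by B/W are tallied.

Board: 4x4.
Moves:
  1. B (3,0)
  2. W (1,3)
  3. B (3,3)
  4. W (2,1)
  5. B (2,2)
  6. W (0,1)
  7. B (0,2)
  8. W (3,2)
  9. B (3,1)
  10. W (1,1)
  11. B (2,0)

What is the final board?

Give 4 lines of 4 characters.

Move 1: B@(3,0) -> caps B=0 W=0
Move 2: W@(1,3) -> caps B=0 W=0
Move 3: B@(3,3) -> caps B=0 W=0
Move 4: W@(2,1) -> caps B=0 W=0
Move 5: B@(2,2) -> caps B=0 W=0
Move 6: W@(0,1) -> caps B=0 W=0
Move 7: B@(0,2) -> caps B=0 W=0
Move 8: W@(3,2) -> caps B=0 W=0
Move 9: B@(3,1) -> caps B=1 W=0
Move 10: W@(1,1) -> caps B=1 W=0
Move 11: B@(2,0) -> caps B=1 W=0

Answer: .WB.
.W.W
BWB.
BB.B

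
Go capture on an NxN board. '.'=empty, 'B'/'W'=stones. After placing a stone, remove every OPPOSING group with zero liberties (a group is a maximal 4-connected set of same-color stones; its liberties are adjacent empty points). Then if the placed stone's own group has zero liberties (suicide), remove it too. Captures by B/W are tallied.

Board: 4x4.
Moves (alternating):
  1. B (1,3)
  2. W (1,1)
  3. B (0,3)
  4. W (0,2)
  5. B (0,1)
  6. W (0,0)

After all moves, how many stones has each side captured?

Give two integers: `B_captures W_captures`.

Move 1: B@(1,3) -> caps B=0 W=0
Move 2: W@(1,1) -> caps B=0 W=0
Move 3: B@(0,3) -> caps B=0 W=0
Move 4: W@(0,2) -> caps B=0 W=0
Move 5: B@(0,1) -> caps B=0 W=0
Move 6: W@(0,0) -> caps B=0 W=1

Answer: 0 1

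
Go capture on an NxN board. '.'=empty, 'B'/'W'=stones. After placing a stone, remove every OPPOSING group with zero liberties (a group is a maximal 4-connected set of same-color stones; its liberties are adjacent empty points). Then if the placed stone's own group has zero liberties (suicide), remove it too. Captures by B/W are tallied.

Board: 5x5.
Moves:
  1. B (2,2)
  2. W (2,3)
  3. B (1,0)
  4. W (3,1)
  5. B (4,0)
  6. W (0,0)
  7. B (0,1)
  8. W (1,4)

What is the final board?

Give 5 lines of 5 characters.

Answer: .B...
B...W
..BW.
.W...
B....

Derivation:
Move 1: B@(2,2) -> caps B=0 W=0
Move 2: W@(2,3) -> caps B=0 W=0
Move 3: B@(1,0) -> caps B=0 W=0
Move 4: W@(3,1) -> caps B=0 W=0
Move 5: B@(4,0) -> caps B=0 W=0
Move 6: W@(0,0) -> caps B=0 W=0
Move 7: B@(0,1) -> caps B=1 W=0
Move 8: W@(1,4) -> caps B=1 W=0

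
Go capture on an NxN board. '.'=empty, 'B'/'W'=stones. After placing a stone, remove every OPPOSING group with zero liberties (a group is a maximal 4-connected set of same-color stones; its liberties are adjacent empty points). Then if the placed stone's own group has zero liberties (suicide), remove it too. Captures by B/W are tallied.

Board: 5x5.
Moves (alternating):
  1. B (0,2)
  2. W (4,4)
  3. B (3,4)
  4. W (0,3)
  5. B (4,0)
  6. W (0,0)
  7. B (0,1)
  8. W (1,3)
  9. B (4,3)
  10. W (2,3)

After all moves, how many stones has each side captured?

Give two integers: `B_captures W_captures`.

Move 1: B@(0,2) -> caps B=0 W=0
Move 2: W@(4,4) -> caps B=0 W=0
Move 3: B@(3,4) -> caps B=0 W=0
Move 4: W@(0,3) -> caps B=0 W=0
Move 5: B@(4,0) -> caps B=0 W=0
Move 6: W@(0,0) -> caps B=0 W=0
Move 7: B@(0,1) -> caps B=0 W=0
Move 8: W@(1,3) -> caps B=0 W=0
Move 9: B@(4,3) -> caps B=1 W=0
Move 10: W@(2,3) -> caps B=1 W=0

Answer: 1 0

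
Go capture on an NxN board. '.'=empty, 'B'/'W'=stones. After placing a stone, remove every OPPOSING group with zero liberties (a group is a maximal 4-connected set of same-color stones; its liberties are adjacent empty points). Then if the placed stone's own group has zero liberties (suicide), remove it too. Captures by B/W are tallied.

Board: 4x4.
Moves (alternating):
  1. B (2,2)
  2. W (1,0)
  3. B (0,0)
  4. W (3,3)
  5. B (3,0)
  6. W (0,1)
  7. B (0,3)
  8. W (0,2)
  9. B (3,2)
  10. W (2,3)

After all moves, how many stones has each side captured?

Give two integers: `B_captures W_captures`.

Answer: 0 1

Derivation:
Move 1: B@(2,2) -> caps B=0 W=0
Move 2: W@(1,0) -> caps B=0 W=0
Move 3: B@(0,0) -> caps B=0 W=0
Move 4: W@(3,3) -> caps B=0 W=0
Move 5: B@(3,0) -> caps B=0 W=0
Move 6: W@(0,1) -> caps B=0 W=1
Move 7: B@(0,3) -> caps B=0 W=1
Move 8: W@(0,2) -> caps B=0 W=1
Move 9: B@(3,2) -> caps B=0 W=1
Move 10: W@(2,3) -> caps B=0 W=1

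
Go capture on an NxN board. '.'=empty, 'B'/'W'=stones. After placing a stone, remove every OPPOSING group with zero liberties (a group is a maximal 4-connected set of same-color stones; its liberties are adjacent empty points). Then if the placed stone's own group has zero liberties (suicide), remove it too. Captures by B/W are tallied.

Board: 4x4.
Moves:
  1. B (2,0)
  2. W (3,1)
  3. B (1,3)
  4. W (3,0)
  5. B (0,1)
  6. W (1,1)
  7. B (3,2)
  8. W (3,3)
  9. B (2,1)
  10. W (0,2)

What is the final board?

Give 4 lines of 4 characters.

Move 1: B@(2,0) -> caps B=0 W=0
Move 2: W@(3,1) -> caps B=0 W=0
Move 3: B@(1,3) -> caps B=0 W=0
Move 4: W@(3,0) -> caps B=0 W=0
Move 5: B@(0,1) -> caps B=0 W=0
Move 6: W@(1,1) -> caps B=0 W=0
Move 7: B@(3,2) -> caps B=0 W=0
Move 8: W@(3,3) -> caps B=0 W=0
Move 9: B@(2,1) -> caps B=2 W=0
Move 10: W@(0,2) -> caps B=2 W=0

Answer: .BW.
.W.B
BB..
..BW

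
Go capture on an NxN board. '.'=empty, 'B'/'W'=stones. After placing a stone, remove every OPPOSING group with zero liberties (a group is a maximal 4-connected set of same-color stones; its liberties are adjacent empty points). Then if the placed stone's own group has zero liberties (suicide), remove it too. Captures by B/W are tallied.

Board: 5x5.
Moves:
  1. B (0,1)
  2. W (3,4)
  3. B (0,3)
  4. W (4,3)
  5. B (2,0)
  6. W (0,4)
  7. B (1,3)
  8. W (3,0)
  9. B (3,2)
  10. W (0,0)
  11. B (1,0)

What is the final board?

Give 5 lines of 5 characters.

Answer: .B.BW
B..B.
B....
W.B.W
...W.

Derivation:
Move 1: B@(0,1) -> caps B=0 W=0
Move 2: W@(3,4) -> caps B=0 W=0
Move 3: B@(0,3) -> caps B=0 W=0
Move 4: W@(4,3) -> caps B=0 W=0
Move 5: B@(2,0) -> caps B=0 W=0
Move 6: W@(0,4) -> caps B=0 W=0
Move 7: B@(1,3) -> caps B=0 W=0
Move 8: W@(3,0) -> caps B=0 W=0
Move 9: B@(3,2) -> caps B=0 W=0
Move 10: W@(0,0) -> caps B=0 W=0
Move 11: B@(1,0) -> caps B=1 W=0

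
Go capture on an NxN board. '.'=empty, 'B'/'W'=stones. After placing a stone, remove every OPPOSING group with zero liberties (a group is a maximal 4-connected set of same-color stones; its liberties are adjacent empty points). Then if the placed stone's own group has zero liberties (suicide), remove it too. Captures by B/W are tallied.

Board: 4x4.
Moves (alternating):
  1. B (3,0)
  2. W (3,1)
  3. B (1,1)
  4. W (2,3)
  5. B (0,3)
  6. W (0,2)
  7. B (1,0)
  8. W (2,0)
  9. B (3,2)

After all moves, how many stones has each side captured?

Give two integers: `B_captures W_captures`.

Move 1: B@(3,0) -> caps B=0 W=0
Move 2: W@(3,1) -> caps B=0 W=0
Move 3: B@(1,1) -> caps B=0 W=0
Move 4: W@(2,3) -> caps B=0 W=0
Move 5: B@(0,3) -> caps B=0 W=0
Move 6: W@(0,2) -> caps B=0 W=0
Move 7: B@(1,0) -> caps B=0 W=0
Move 8: W@(2,0) -> caps B=0 W=1
Move 9: B@(3,2) -> caps B=0 W=1

Answer: 0 1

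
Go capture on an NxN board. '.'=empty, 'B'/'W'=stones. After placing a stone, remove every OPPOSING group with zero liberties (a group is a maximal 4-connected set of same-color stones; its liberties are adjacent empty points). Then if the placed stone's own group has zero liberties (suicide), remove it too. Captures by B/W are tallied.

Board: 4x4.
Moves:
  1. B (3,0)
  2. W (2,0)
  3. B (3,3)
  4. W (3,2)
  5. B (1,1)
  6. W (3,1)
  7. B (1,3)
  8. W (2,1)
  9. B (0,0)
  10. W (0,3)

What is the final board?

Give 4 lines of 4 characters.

Answer: B..W
.B.B
WW..
.WWB

Derivation:
Move 1: B@(3,0) -> caps B=0 W=0
Move 2: W@(2,0) -> caps B=0 W=0
Move 3: B@(3,3) -> caps B=0 W=0
Move 4: W@(3,2) -> caps B=0 W=0
Move 5: B@(1,1) -> caps B=0 W=0
Move 6: W@(3,1) -> caps B=0 W=1
Move 7: B@(1,3) -> caps B=0 W=1
Move 8: W@(2,1) -> caps B=0 W=1
Move 9: B@(0,0) -> caps B=0 W=1
Move 10: W@(0,3) -> caps B=0 W=1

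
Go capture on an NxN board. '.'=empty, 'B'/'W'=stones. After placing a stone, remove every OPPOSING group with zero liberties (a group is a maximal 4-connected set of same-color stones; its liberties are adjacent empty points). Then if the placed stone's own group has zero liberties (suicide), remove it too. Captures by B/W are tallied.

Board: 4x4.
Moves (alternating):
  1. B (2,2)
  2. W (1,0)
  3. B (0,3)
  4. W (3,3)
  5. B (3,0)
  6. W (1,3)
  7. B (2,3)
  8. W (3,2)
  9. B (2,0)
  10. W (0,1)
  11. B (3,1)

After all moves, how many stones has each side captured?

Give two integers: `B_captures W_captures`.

Answer: 2 0

Derivation:
Move 1: B@(2,2) -> caps B=0 W=0
Move 2: W@(1,0) -> caps B=0 W=0
Move 3: B@(0,3) -> caps B=0 W=0
Move 4: W@(3,3) -> caps B=0 W=0
Move 5: B@(3,0) -> caps B=0 W=0
Move 6: W@(1,3) -> caps B=0 W=0
Move 7: B@(2,3) -> caps B=0 W=0
Move 8: W@(3,2) -> caps B=0 W=0
Move 9: B@(2,0) -> caps B=0 W=0
Move 10: W@(0,1) -> caps B=0 W=0
Move 11: B@(3,1) -> caps B=2 W=0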